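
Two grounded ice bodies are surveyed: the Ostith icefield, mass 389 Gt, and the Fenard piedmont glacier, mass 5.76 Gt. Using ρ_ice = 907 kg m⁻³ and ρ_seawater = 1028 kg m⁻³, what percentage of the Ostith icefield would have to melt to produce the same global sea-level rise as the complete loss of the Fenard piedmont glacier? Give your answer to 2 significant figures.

≈ 1.5 %

Equal sea-level rise means equal mass of meltwater, i.e. equal mass of ice lost.
Ice mass of Fenard: 5.760×10^12 kg; ice mass of Ostith: 3.890×10^14 kg.
Fraction required = 5.760×10^12 / 3.890×10^14 = 0.0148 → 1.5 %.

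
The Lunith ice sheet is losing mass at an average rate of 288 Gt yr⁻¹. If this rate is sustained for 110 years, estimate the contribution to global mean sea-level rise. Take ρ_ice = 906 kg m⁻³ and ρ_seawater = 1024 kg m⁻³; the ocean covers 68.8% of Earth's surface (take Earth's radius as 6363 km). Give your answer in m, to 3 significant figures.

≈ 0.0884 m

Total mass lost = 288 Gt/yr × 110 yr = 3.168×10^4 Gt = 3.168×10^16 kg.
ρ_w = 1024 kg m⁻³, so water volume = 3.168×10^16 / 1024 = 3.094×10^13 m³.
Δh = 3.094×10^13 / 3.50×10^14 = 0.0884 m.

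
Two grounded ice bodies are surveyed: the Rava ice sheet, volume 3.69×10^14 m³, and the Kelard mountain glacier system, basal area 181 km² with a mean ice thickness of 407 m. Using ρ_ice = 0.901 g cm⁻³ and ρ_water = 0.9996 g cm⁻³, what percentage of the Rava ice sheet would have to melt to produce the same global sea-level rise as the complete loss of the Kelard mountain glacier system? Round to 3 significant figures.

Equal sea-level rise means equal mass of meltwater, i.e. equal mass of ice lost.
Ice mass of Kelard: 6.637×10^13 kg; ice mass of Rava: 3.325×10^17 kg.
Fraction required = 6.637×10^13 / 3.325×10^17 = 2.00×10^-4 → 0.0200 %.

≈ 0.0200 %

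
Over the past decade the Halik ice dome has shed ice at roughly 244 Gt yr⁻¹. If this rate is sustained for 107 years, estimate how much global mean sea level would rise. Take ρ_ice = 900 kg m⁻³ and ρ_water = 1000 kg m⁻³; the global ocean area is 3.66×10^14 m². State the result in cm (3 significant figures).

Total mass lost = 244 Gt/yr × 107 yr = 2.611×10^4 Gt = 2.611×10^16 kg.
ρ_w = 1000 kg m⁻³, so water volume = 2.611×10^16 / 1000 = 2.611×10^13 m³.
Δh = 2.611×10^13 / 3.66×10^14 = 0.0713 m = 7.13 cm.

≈ 7.13 cm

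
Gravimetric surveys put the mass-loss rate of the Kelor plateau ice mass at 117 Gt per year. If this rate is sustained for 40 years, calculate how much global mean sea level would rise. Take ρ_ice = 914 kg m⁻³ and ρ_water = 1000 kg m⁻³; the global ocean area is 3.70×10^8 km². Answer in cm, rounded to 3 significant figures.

≈ 1.26 cm

Total mass lost = 117 Gt/yr × 40 yr = 4680 Gt = 4.680×10^15 kg.
ρ_w = 1000 kg m⁻³, so water volume = 4.680×10^15 / 1000 = 4.680×10^12 m³.
Δh = 4.680×10^12 / 3.70×10^14 = 0.0126 m = 1.26 cm.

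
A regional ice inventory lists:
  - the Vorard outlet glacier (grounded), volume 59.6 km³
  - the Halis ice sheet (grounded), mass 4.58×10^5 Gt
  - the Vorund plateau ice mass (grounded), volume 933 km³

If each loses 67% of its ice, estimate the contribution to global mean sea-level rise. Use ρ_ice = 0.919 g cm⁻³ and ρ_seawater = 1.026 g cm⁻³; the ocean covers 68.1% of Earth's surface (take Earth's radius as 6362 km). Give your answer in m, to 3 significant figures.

Vorard: 0.67 × 59.6 km³ × (919/1026) = 35.77 km³ of water.
Halis: 0.67 × 4.58×10^5 Gt = 3.069×10^17 kg; dividing by ρ_w = 1.026 g cm⁻³ = 1026 kg m⁻³ gives 2.991×10^14 m³ of water.
Vorund: 0.67 × 933 km³ × (919/1026) = 559.9 km³ of water.
Total added water ≈ 2.997×10^14 m³ over 3.46×10^14 m² → Δh = 0.865 m.

≈ 0.865 m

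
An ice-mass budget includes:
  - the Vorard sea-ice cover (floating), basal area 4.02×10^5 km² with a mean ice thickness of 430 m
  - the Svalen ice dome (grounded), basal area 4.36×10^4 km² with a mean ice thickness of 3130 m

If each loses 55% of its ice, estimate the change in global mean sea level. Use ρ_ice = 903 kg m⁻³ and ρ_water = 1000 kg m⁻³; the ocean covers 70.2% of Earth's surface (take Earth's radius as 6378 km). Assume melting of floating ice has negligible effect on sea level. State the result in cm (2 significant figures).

≈ 19 cm

The Vorard sea-ice cover is floating and already displaces its own weight of water, so its melt adds essentially nothing to sea level.
Svalen: ice volume = 4.36×10^4 km² × 3130 m = 1.365×10^5 km³; 0.55 × 1.365×10^5 × (903/1000) = 6.778×10^4 km³ of water.
Total added water ≈ 6.778×10^13 m³ over 3.59×10^14 m² → Δh = 0.189 m = 19 cm.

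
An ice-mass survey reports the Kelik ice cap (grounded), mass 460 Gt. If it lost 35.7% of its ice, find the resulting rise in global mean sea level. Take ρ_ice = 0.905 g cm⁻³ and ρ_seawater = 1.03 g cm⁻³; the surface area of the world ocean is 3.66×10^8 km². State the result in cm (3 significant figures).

≈ 0.0436 cm

Kelik: 0.357 × 460 Gt = 1.642×10^14 kg; dividing by ρ_w = 1.03 g cm⁻³ = 1030 kg m⁻³ gives 1.594×10^11 m³ of water.
Spread over 3.66×10^14 m² of ocean, Δh = 1.594×10^11 / 3.66×10^14 = 4.36×10^-4 m = 0.0436 cm.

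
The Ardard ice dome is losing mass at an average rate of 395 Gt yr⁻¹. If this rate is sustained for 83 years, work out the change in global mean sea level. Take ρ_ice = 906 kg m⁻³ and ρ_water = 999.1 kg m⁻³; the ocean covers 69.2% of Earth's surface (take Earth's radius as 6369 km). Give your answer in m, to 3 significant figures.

Total mass lost = 395 Gt/yr × 83 yr = 3.278×10^4 Gt = 3.278×10^16 kg.
ρ_w = 999.1 kg m⁻³, so water volume = 3.278×10^16 / 999.1 = 3.281×10^13 m³.
Δh = 3.281×10^13 / 3.53×10^14 = 0.0930 m.

≈ 0.0930 m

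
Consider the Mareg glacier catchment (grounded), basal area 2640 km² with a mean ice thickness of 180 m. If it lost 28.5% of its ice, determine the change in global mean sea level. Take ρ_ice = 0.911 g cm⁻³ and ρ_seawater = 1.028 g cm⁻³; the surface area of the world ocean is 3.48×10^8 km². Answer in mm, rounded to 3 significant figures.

Mareg: ice volume = 2640 km² × 180 m = 475.2 km³; 0.285 × 475.2 × (911/1028) = 120.0 km³ of water.
Spread over 3.48×10^14 m² of ocean, Δh = 1.200×10^11 / 3.48×10^14 = 3.45×10^-4 m = 0.345 mm.

≈ 0.345 mm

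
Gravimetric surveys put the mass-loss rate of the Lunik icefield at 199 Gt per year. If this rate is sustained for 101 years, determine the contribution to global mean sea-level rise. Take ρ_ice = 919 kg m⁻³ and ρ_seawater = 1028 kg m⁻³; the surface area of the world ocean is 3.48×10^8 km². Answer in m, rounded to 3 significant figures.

≈ 0.0562 m

Total mass lost = 199 Gt/yr × 101 yr = 2.010×10^4 Gt = 2.010×10^16 kg.
ρ_w = 1028 kg m⁻³, so water volume = 2.010×10^16 / 1028 = 1.955×10^13 m³.
Δh = 1.955×10^13 / 3.48×10^14 = 0.0562 m.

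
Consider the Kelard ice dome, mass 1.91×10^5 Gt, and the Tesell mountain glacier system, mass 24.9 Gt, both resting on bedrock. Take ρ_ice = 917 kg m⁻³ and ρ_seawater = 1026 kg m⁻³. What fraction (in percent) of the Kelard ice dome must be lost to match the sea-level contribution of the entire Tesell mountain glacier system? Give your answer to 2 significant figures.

≈ 0.013 %

Equal sea-level rise means equal mass of meltwater, i.e. equal mass of ice lost.
Ice mass of Tesell: 2.490×10^13 kg; ice mass of Kelard: 1.910×10^17 kg.
Fraction required = 2.490×10^13 / 1.910×10^17 = 1.30×10^-4 → 0.013 %.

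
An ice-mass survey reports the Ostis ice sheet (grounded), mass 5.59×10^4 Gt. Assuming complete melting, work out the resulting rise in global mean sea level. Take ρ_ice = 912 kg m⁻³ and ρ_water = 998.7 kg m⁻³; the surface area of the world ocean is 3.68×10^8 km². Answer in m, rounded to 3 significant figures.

Ostis: 5.59×10^4 Gt = 5.590×10^16 kg; dividing by ρ_w = 998.7 kg m⁻³ gives 5.597×10^13 m³ of water.
Spread over 3.68×10^14 m² of ocean, Δh = 5.597×10^13 / 3.68×10^14 = 0.152 m.

≈ 0.152 m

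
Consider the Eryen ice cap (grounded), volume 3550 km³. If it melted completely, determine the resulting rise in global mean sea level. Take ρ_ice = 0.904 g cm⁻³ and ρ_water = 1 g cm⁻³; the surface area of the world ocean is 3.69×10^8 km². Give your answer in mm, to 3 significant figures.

≈ 8.70 mm

Eryen: 3550 km³ × (904/1000) = 3209 km³ of water.
Spread over 3.69×10^14 m² of ocean, Δh = 3.209×10^12 / 3.69×10^14 = 8.70×10^-3 m = 8.70 mm.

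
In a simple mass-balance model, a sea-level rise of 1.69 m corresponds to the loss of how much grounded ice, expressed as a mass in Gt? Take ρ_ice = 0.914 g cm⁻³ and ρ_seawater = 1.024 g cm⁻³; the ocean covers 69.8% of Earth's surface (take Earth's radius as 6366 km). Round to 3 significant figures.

Required water volume = Δh × A = 1.69 m × 3.55×10^14 m² = 6.007×10^14 m³.
ρ_w = 1.024 g cm⁻³ = 1024 kg m⁻³, so the mass of water = 6.007×10^14 m³ × 1024 kg m⁻³ = 6.152×10^17 kg = 6.15×10^5 Gt (and the same mass of ice, by conservation).

≈ 6.15×10^5 Gt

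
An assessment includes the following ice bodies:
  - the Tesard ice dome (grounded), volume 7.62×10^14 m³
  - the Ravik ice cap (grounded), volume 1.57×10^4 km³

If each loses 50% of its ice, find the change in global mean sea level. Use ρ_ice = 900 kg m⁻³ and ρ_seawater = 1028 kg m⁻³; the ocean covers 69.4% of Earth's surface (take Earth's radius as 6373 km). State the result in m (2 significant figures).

Tesard: 0.5 × 7.62×10^14 m³ × (900/1028) = 3.336×10^14 m³ of water.
Ravik: 0.5 × 1.57×10^4 km³ × (900/1028) = 6873 km³ of water.
Total added water ≈ 3.404×10^14 m³ over 3.54×10^14 m² → Δh = 0.961 m.

≈ 0.96 m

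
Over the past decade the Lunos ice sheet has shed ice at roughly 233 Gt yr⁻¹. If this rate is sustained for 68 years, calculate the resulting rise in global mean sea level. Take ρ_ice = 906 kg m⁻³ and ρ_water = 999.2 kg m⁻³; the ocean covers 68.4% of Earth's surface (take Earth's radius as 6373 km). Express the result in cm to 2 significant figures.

≈ 4.5 cm

Total mass lost = 233 Gt/yr × 68 yr = 1.584×10^4 Gt = 1.584×10^16 kg.
ρ_w = 999.2 kg m⁻³, so water volume = 1.584×10^16 / 999.2 = 1.586×10^13 m³.
Δh = 1.586×10^13 / 3.49×10^14 = 0.0454 m = 4.5 cm.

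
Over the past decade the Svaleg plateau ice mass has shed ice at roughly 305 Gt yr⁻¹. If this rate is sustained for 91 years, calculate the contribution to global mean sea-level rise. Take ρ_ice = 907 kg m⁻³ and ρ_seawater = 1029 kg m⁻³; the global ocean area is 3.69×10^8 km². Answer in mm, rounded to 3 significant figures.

≈ 73.1 mm

Total mass lost = 305 Gt/yr × 91 yr = 2.776×10^4 Gt = 2.776×10^16 kg.
ρ_w = 1029 kg m⁻³, so water volume = 2.776×10^16 / 1029 = 2.697×10^13 m³.
Δh = 2.697×10^13 / 3.69×10^14 = 0.0731 m = 73.1 mm.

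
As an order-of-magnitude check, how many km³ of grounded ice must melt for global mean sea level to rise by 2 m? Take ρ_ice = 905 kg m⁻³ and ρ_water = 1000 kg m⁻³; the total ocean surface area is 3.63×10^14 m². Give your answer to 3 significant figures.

≈ 8.02×10^5 km³

Required water volume = Δh × A = 2 m × 3.63×10^14 m² = 7.260×10^14 m³ = 7.260×10^5 km³.
Ice volume = water volume × ρ_w/ρ_ice = 7.260×10^5 × 1000/905 = 8.02×10^5 km³.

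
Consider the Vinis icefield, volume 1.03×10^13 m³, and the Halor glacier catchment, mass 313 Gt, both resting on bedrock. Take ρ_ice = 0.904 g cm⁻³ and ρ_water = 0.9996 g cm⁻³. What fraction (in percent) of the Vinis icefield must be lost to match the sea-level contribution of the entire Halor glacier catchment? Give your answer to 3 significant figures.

≈ 3.36 %

Equal sea-level rise means equal mass of meltwater, i.e. equal mass of ice lost.
Ice mass of Halor: 3.130×10^14 kg; ice mass of Vinis: 9.311×10^15 kg.
Fraction required = 3.130×10^14 / 9.311×10^15 = 0.0336 → 3.36 %.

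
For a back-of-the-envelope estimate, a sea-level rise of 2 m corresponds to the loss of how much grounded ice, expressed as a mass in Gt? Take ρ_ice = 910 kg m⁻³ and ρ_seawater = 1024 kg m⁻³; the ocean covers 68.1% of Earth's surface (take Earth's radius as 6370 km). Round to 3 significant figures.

≈ 7.11×10^5 Gt

Required water volume = Δh × A = 2 m × 3.47×10^14 m² = 6.945×10^14 m³.
ρ_w = 1024 kg m⁻³, so the mass of water = 6.945×10^14 m³ × 1024 kg m⁻³ = 7.112×10^17 kg = 7.11×10^5 Gt (and the same mass of ice, by conservation).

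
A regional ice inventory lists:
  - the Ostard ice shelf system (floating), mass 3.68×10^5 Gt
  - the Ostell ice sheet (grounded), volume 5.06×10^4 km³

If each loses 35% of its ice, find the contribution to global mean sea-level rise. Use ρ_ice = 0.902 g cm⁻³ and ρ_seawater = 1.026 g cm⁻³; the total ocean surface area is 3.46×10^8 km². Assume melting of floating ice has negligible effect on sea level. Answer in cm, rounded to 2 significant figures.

≈ 4.5 cm

The Ostard ice shelf system is floating and already displaces its own weight of water, so its melt adds essentially nothing to sea level.
Ostell: 0.35 × 5.06×10^4 km³ × (902/1026) = 1.557×10^4 km³ of water.
Total added water ≈ 1.557×10^13 m³ over 3.46×10^14 m² → Δh = 0.0450 m = 4.5 cm.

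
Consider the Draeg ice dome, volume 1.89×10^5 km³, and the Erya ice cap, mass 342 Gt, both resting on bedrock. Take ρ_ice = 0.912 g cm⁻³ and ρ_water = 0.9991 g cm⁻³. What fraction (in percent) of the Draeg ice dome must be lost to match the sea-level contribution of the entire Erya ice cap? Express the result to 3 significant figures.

≈ 0.198 %

Equal sea-level rise means equal mass of meltwater, i.e. equal mass of ice lost.
Ice mass of Erya: 3.420×10^14 kg; ice mass of Draeg: 1.724×10^17 kg.
Fraction required = 3.420×10^14 / 1.724×10^17 = 1.98×10^-3 → 0.198 %.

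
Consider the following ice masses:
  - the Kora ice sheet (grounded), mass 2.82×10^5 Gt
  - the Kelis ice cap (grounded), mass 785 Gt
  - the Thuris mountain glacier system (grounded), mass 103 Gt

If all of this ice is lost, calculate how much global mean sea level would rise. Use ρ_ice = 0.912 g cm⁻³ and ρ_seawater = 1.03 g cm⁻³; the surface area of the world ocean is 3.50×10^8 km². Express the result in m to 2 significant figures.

Kora: 2.82×10^5 Gt = 2.820×10^17 kg; dividing by ρ_w = 1.03 g cm⁻³ = 1030 kg m⁻³ gives 2.738×10^14 m³ of water.
Kelis: 785 Gt = 7.850×10^14 kg; dividing by ρ_w = 1030 kg m⁻³ gives 7.621×10^11 m³ of water.
Thuris: 103 Gt = 1.030×10^14 kg; dividing by ρ_w = 1030 kg m⁻³ gives 1.000×10^11 m³ of water.
Total added water ≈ 2.746×10^14 m³ over 3.50×10^14 m² → Δh = 0.785 m.

≈ 0.78 m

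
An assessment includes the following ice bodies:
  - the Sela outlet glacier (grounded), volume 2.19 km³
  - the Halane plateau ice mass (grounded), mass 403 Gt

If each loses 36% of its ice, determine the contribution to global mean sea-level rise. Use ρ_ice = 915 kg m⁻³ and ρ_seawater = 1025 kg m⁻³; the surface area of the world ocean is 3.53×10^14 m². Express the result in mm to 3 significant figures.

Sela: 0.36 × 2.19 km³ × (915/1025) = 0.7038 km³ of water.
Halane: 0.36 × 403 Gt = 1.451×10^14 kg; dividing by ρ_w = 1025 kg m⁻³ gives 1.415×10^11 m³ of water.
Total added water ≈ 1.422×10^11 m³ over 3.53×10^14 m² → Δh = 4.03×10^-4 m = 0.403 mm.

≈ 0.403 mm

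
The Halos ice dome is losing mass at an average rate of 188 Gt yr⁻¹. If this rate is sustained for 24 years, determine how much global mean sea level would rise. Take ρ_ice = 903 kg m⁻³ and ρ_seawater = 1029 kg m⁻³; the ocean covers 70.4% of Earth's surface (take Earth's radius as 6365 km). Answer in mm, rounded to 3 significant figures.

Total mass lost = 188 Gt/yr × 24 yr = 4512 Gt = 4.512×10^15 kg.
ρ_w = 1029 kg m⁻³, so water volume = 4.512×10^15 / 1029 = 4.385×10^12 m³.
Δh = 4.385×10^12 / 3.58×10^14 = 0.0122 m = 12.2 mm.

≈ 12.2 mm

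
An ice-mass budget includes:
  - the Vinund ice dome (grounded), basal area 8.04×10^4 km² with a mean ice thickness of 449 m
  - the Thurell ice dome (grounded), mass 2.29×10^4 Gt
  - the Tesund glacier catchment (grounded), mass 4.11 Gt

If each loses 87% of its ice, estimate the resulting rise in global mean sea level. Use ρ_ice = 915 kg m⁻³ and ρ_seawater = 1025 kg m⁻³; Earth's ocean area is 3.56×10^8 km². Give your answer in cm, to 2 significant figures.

≈ 13 cm

Vinund: ice volume = 8.04×10^4 km² × 449 m = 3.610×10^4 km³; 0.87 × 3.610×10^4 × (915/1025) = 2.804×10^4 km³ of water.
Thurell: 0.87 × 2.29×10^4 Gt = 1.992×10^16 kg; dividing by ρ_w = 1025 kg m⁻³ gives 1.944×10^13 m³ of water.
Tesund: 0.87 × 4.11 Gt = 3.576×10^12 kg; dividing by ρ_w = 1025 kg m⁻³ gives 3.488×10^9 m³ of water.
Total added water ≈ 4.748×10^13 m³ over 3.56×10^14 m² → Δh = 0.133 m = 13 cm.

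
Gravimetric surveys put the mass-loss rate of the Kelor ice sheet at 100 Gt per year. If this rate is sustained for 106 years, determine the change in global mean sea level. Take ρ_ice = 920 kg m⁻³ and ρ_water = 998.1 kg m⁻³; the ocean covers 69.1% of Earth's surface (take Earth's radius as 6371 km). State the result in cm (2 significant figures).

≈ 3.0 cm

Total mass lost = 100 Gt/yr × 106 yr = 1.060×10^4 Gt = 1.060×10^16 kg.
ρ_w = 998.1 kg m⁻³, so water volume = 1.060×10^16 / 998.1 = 1.062×10^13 m³.
Δh = 1.062×10^13 / 3.52×10^14 = 0.0301 m = 3.0 cm.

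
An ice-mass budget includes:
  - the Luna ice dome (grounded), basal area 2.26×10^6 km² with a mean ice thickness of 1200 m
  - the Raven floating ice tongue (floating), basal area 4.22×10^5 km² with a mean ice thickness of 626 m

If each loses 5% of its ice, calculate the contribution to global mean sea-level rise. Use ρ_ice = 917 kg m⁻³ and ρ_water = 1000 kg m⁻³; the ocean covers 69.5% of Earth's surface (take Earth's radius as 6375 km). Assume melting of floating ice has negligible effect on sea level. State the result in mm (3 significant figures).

Luna: ice volume = 2.26×10^6 km² × 1200 m = 2.712×10^6 km³; 0.05 × 2.712×10^6 × (917/1000) = 1.243×10^5 km³ of water.
The Raven floating ice tongue is floating and already displaces its own weight of water, so its melt adds essentially nothing to sea level.
Total added water ≈ 1.243×10^14 m³ over 3.55×10^14 m² → Δh = 0.350 m = 350 mm.

≈ 350 mm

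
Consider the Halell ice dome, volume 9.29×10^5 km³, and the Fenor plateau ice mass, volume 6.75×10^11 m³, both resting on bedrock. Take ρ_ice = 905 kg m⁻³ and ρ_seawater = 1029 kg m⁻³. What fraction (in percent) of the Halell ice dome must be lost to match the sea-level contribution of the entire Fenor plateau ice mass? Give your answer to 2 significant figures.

≈ 0.073 %

Equal sea-level rise means equal mass of meltwater, i.e. equal mass of ice lost.
Ice mass of Fenor: 6.109×10^14 kg; ice mass of Halell: 8.407×10^17 kg.
Fraction required = 6.109×10^14 / 8.407×10^17 = 7.27×10^-4 → 0.073 %.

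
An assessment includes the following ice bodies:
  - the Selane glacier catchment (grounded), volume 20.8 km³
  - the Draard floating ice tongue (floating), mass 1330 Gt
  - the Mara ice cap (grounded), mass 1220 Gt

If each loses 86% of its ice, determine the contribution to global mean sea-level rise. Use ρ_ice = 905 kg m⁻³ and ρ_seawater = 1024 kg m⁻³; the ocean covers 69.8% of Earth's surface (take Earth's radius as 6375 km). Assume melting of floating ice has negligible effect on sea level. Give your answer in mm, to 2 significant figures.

≈ 2.9 mm

Selane: 0.86 × 20.8 km³ × (905/1024) = 15.81 km³ of water.
The Draard floating ice tongue is floating and already displaces its own weight of water, so its melt adds essentially nothing to sea level.
Mara: 0.86 × 1220 Gt = 1.049×10^15 kg; dividing by ρ_w = 1024 kg m⁻³ gives 1.025×10^12 m³ of water.
Total added water ≈ 1.040×10^12 m³ over 3.56×10^14 m² → Δh = 2.92×10^-3 m = 2.9 mm.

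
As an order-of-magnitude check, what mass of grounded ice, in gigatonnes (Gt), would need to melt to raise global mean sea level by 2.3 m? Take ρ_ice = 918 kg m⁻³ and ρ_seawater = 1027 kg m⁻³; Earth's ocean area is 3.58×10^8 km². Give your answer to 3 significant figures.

≈ 8.46×10^5 Gt

Required water volume = Δh × A = 2.3 m × 3.58×10^14 m² = 8.234×10^14 m³.
ρ_w = 1027 kg m⁻³, so the mass of water = 8.234×10^14 m³ × 1027 kg m⁻³ = 8.456×10^17 kg = 8.46×10^5 Gt (and the same mass of ice, by conservation).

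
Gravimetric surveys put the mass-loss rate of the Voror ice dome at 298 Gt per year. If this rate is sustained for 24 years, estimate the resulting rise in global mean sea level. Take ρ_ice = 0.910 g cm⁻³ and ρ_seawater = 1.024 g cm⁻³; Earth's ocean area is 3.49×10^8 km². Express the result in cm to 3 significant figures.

Total mass lost = 298 Gt/yr × 24 yr = 7152 Gt = 7.152×10^15 kg.
ρ_w = 1.024 g cm⁻³ = 1024 kg m⁻³, so water volume = 7.152×10^15 / 1024 = 6.984×10^12 m³.
Δh = 6.984×10^12 / 3.49×10^14 = 0.0200 m = 2.00 cm.

≈ 2.00 cm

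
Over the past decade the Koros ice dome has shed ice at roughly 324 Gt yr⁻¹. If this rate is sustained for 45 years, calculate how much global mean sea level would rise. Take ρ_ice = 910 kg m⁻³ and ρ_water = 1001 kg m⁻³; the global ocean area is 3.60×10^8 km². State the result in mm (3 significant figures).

Total mass lost = 324 Gt/yr × 45 yr = 1.458×10^4 Gt = 1.458×10^16 kg.
ρ_w = 1001 kg m⁻³, so water volume = 1.458×10^16 / 1001 = 1.457×10^13 m³.
Δh = 1.457×10^13 / 3.60×10^14 = 0.0405 m = 40.5 mm.

≈ 40.5 mm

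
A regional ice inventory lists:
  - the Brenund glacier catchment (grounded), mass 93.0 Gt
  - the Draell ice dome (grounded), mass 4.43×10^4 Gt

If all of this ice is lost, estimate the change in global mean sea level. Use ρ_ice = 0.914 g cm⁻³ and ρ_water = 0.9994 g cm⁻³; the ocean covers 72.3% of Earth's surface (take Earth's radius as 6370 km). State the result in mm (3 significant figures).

≈ 120 mm

Brenund: 93.0 Gt = 9.300×10^13 kg; dividing by ρ_w = 0.9994 g cm⁻³ = 999.4 kg m⁻³ gives 9.306×10^10 m³ of water.
Draell: 4.43×10^4 Gt = 4.430×10^16 kg; dividing by ρ_w = 999.4 kg m⁻³ gives 4.433×10^13 m³ of water.
Total added water ≈ 4.442×10^13 m³ over 3.69×10^14 m² → Δh = 0.120 m = 120 mm.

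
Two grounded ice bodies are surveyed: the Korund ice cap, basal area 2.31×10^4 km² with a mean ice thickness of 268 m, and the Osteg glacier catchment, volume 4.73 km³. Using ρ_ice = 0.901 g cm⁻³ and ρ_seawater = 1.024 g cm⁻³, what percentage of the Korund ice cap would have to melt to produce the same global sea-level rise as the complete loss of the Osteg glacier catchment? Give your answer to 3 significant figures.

Equal sea-level rise means equal mass of meltwater, i.e. equal mass of ice lost.
Ice mass of Osteg: 4.262×10^12 kg; ice mass of Korund: 5.578×10^15 kg.
Fraction required = 4.262×10^12 / 5.578×10^15 = 7.64×10^-4 → 0.0764 %.

≈ 0.0764 %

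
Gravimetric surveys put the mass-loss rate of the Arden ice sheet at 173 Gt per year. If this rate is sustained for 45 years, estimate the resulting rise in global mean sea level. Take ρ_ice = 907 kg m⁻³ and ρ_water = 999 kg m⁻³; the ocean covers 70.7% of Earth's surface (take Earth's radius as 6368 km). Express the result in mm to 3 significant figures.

≈ 21.6 mm

Total mass lost = 173 Gt/yr × 45 yr = 7785 Gt = 7.785×10^15 kg.
ρ_w = 999 kg m⁻³, so water volume = 7.785×10^15 / 999 = 7.793×10^12 m³.
Δh = 7.793×10^12 / 3.60×10^14 = 0.0216 m = 21.6 mm.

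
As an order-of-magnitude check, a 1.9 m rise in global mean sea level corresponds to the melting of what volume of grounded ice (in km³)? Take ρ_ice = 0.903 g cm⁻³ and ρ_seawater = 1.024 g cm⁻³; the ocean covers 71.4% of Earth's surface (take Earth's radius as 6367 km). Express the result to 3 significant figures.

Required water volume = Δh × A = 1.9 m × 3.64×10^14 m² = 6.911×10^14 m³ = 6.911×10^5 km³.
Ice volume = water volume × ρ_w/ρ_ice = 6.911×10^5 × 1024/903 = 7.84×10^5 km³.

≈ 7.84×10^5 km³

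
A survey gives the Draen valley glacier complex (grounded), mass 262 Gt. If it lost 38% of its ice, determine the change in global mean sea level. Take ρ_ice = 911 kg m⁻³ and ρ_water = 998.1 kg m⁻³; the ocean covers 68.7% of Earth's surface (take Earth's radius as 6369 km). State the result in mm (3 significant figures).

≈ 0.285 mm

Draen: 0.38 × 262 Gt = 9.956×10^13 kg; dividing by ρ_w = 998.1 kg m⁻³ gives 9.975×10^10 m³ of water.
Spread over 3.50×10^14 m² of ocean, Δh = 9.975×10^10 / 3.50×10^14 = 2.85×10^-4 m = 0.285 mm.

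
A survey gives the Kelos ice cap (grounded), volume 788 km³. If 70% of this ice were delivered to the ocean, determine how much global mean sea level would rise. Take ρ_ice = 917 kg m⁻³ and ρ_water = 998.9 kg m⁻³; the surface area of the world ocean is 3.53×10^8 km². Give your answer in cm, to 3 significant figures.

Kelos: 0.7 × 788 km³ × (917/998.9) = 506.4 km³ of water.
Spread over 3.53×10^14 m² of ocean, Δh = 5.064×10^11 / 3.53×10^14 = 1.43×10^-3 m = 0.143 cm.

≈ 0.143 cm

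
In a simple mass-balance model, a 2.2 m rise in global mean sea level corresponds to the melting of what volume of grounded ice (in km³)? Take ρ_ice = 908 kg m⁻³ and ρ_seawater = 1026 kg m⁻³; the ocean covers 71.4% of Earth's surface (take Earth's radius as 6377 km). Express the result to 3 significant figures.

≈ 9.07×10^5 km³

Required water volume = Δh × A = 2.2 m × 3.65×10^14 m² = 8.027×10^14 m³ = 8.027×10^5 km³.
Ice volume = water volume × ρ_w/ρ_ice = 8.027×10^5 × 1026/908 = 9.07×10^5 km³.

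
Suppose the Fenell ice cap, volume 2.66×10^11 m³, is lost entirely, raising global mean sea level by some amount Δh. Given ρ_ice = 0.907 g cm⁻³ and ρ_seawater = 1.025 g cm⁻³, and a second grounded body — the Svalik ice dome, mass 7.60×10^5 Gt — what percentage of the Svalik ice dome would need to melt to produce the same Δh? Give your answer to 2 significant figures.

Equal sea-level rise means equal mass of meltwater, i.e. equal mass of ice lost.
Ice mass of Fenell: 2.413×10^14 kg; ice mass of Svalik: 7.600×10^17 kg.
Fraction required = 2.413×10^14 / 7.600×10^17 = 3.17×10^-4 → 0.032 %.

≈ 0.032 %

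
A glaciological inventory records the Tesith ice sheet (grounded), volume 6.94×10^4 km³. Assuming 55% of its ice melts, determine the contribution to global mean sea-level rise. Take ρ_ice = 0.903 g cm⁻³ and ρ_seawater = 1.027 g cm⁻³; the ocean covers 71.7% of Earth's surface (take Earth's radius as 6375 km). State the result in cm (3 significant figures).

≈ 9.17 cm

Tesith: 0.55 × 6.94×10^4 km³ × (903/1027) = 3.356×10^4 km³ of water.
Spread over 3.66×10^14 m² of ocean, Δh = 3.356×10^13 / 3.66×10^14 = 0.0917 m = 9.17 cm.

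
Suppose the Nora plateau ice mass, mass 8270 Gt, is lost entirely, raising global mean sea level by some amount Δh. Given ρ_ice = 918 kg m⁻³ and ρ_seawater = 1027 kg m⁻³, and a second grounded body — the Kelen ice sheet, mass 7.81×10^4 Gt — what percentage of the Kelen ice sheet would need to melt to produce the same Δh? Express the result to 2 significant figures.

Equal sea-level rise means equal mass of meltwater, i.e. equal mass of ice lost.
Ice mass of Nora: 8.270×10^15 kg; ice mass of Kelen: 7.810×10^16 kg.
Fraction required = 8.270×10^15 / 7.810×10^16 = 0.106 → 11 %.

≈ 11 %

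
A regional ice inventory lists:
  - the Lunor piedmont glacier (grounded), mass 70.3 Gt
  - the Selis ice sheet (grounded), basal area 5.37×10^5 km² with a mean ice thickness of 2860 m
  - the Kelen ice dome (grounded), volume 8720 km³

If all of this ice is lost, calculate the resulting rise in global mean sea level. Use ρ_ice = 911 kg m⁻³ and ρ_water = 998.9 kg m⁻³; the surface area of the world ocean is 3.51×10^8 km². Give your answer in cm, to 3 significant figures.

Lunor: 70.3 Gt = 7.030×10^13 kg; dividing by ρ_w = 998.9 kg m⁻³ gives 7.038×10^10 m³ of water.
Selis: ice volume = 5.37×10^5 km² × 2860 m = 1.536×10^6 km³; 1.536×10^6 × (911/998.9) = 1.401×10^6 km³ of water.
Kelen: 8720 km³ × (911/998.9) = 7953 km³ of water.
Total added water ≈ 1.409×10^15 m³ over 3.51×10^14 m² → Δh = 4.01 m = 401 cm.

≈ 401 cm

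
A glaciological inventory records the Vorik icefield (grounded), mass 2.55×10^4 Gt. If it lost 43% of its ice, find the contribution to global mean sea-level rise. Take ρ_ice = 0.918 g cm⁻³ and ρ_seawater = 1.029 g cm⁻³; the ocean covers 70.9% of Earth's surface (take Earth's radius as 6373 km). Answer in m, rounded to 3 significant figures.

≈ 0.0294 m

Vorik: 0.43 × 2.55×10^4 Gt = 1.096×10^16 kg; dividing by ρ_w = 1.029 g cm⁻³ = 1029 kg m⁻³ gives 1.066×10^13 m³ of water.
Spread over 3.62×10^14 m² of ocean, Δh = 1.066×10^13 / 3.62×10^14 = 0.0294 m.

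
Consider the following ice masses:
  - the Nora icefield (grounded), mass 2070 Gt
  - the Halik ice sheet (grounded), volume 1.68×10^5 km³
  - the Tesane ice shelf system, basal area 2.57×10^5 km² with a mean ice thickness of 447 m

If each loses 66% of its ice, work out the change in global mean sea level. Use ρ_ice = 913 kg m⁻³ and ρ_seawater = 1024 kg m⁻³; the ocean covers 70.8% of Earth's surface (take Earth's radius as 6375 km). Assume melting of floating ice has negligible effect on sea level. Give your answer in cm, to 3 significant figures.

Nora: 0.66 × 2070 Gt = 1.366×10^15 kg; dividing by ρ_w = 1024 kg m⁻³ gives 1.334×10^12 m³ of water.
Halik: 0.66 × 1.68×10^5 km³ × (913/1024) = 9.886×10^4 km³ of water.
The Tesane ice shelf system is floating and already displaces its own weight of water, so its melt adds essentially nothing to sea level.
Total added water ≈ 1.002×10^14 m³ over 3.62×10^14 m² → Δh = 0.277 m = 27.7 cm.

≈ 27.7 cm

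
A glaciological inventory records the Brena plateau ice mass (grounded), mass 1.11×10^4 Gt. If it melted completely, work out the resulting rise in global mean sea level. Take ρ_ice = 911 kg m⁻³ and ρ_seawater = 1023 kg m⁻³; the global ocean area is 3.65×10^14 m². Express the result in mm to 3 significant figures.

≈ 29.7 mm

Brena: 1.11×10^4 Gt = 1.110×10^16 kg; dividing by ρ_w = 1023 kg m⁻³ gives 1.085×10^13 m³ of water.
Spread over 3.65×10^14 m² of ocean, Δh = 1.085×10^13 / 3.65×10^14 = 0.0297 m = 29.7 mm.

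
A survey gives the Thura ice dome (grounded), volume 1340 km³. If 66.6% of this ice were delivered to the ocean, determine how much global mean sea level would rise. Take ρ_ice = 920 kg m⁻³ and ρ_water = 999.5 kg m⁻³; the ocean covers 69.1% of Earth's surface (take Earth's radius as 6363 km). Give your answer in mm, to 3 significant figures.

≈ 2.34 mm

Thura: 0.666 × 1340 km³ × (920/999.5) = 821.5 km³ of water.
Spread over 3.52×10^14 m² of ocean, Δh = 8.215×10^11 / 3.52×10^14 = 2.34×10^-3 m = 2.34 mm.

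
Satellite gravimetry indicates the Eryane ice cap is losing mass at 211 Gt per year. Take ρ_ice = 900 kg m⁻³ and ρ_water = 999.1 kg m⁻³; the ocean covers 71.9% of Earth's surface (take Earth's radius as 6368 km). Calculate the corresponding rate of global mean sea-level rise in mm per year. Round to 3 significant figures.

≈ 0.576 mm/yr

ρ_w = 999.1 kg m⁻³. Annual water volume added = 211 Gt / ρ_w = 2.110×10^14 kg / 999.1 kg m⁻³ = 2.112×10^11 m³.
Δh per year = 2.112×10^11 / 3.66×10^14 = 5.76×10^-4 m = 0.576 mm.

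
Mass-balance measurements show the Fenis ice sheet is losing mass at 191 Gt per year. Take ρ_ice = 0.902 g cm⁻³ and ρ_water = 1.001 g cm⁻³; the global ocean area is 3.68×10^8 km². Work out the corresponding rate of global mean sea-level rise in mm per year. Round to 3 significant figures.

ρ_w = 1.001 g cm⁻³ = 1001 kg m⁻³. Annual water volume added = 191 Gt / ρ_w = 1.910×10^14 kg / 1001 kg m⁻³ = 1.908×10^11 m³.
Δh per year = 1.908×10^11 / 3.68×10^14 = 5.19×10^-4 m = 0.519 mm.

≈ 0.519 mm/yr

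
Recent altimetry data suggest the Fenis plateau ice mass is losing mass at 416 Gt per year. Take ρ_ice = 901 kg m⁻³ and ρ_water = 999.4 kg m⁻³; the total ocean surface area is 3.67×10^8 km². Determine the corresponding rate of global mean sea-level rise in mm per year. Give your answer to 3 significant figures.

ρ_w = 999.4 kg m⁻³. Annual water volume added = 416 Gt / ρ_w = 4.160×10^14 kg / 999.4 kg m⁻³ = 4.162×10^11 m³.
Δh per year = 4.162×10^11 / 3.67×10^14 = 1.13×10^-3 m = 1.13 mm.

≈ 1.13 mm/yr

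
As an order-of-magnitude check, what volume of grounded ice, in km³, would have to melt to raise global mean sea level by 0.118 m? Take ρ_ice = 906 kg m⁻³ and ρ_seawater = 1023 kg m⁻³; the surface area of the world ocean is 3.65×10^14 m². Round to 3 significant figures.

≈ 4.86×10^4 km³

Required water volume = Δh × A = 0.118 m × 3.65×10^14 m² = 4.307×10^13 m³ = 4.307×10^4 km³.
Ice volume = water volume × ρ_w/ρ_ice = 4.307×10^4 × 1023/906 = 4.86×10^4 km³.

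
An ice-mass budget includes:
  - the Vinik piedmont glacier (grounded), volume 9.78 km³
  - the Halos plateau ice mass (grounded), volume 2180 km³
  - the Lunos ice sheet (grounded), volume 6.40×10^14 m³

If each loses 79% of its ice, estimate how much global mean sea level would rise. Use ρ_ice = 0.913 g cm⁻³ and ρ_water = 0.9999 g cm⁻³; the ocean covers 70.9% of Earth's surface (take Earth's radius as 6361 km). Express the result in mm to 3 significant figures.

Vinik: 0.79 × 9.78 km³ × (913/999.9) = 7.055 km³ of water.
Halos: 0.79 × 2180 km³ × (913/999.9) = 1573 km³ of water.
Lunos: 0.79 × 6.40×10^14 m³ × (913/999.9) = 4.617×10^14 m³ of water.
Total added water ≈ 4.632×10^14 m³ over 3.61×10^14 m² → Δh = 1.28 m = 1280 mm.

≈ 1280 mm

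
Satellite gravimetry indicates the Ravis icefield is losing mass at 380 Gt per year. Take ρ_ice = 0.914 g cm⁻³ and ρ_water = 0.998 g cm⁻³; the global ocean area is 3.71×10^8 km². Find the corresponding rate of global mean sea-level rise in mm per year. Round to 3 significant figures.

ρ_w = 0.998 g cm⁻³ = 998 kg m⁻³. Annual water volume added = 380 Gt / ρ_w = 3.800×10^14 kg / 998 kg m⁻³ = 3.808×10^11 m³.
Δh per year = 3.808×10^11 / 3.71×10^14 = 1.03×10^-3 m = 1.03 mm.

≈ 1.03 mm/yr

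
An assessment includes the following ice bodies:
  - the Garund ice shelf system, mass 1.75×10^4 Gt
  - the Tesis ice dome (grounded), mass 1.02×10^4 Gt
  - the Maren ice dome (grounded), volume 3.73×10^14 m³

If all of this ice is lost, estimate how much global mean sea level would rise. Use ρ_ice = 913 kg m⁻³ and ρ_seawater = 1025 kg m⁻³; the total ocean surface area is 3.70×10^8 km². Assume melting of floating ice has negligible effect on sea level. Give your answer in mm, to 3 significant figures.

The Garund ice shelf system is floating and already displaces its own weight of water, so its melt adds essentially nothing to sea level.
Tesis: 1.02×10^4 Gt = 1.020×10^16 kg; dividing by ρ_w = 1025 kg m⁻³ gives 9.951×10^12 m³ of water.
Maren: 3.73×10^14 m³ × (913/1025) = 3.322×10^14 m³ of water.
Total added water ≈ 3.422×10^14 m³ over 3.70×10^14 m² → Δh = 0.925 m = 925 mm.

≈ 925 mm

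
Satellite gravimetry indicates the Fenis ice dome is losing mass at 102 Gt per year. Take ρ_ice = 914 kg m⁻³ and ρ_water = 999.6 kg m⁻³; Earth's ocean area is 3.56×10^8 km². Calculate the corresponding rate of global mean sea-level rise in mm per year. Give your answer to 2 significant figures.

ρ_w = 999.6 kg m⁻³. Annual water volume added = 102 Gt / ρ_w = 1.020×10^14 kg / 999.6 kg m⁻³ = 1.020×10^11 m³.
Δh per year = 1.020×10^11 / 3.56×10^14 = 2.87×10^-4 m = 0.29 mm.

≈ 0.29 mm/yr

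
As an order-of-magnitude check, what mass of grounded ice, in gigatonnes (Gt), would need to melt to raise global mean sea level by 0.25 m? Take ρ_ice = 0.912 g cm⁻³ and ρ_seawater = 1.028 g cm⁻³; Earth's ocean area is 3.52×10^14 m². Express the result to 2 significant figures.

Required water volume = Δh × A = 0.25 m × 3.52×10^14 m² = 8.800×10^13 m³.
ρ_w = 1.028 g cm⁻³ = 1028 kg m⁻³, so the mass of water = 8.800×10^13 m³ × 1028 kg m⁻³ = 9.046×10^16 kg = 9.0×10^4 Gt (and the same mass of ice, by conservation).

≈ 9.0×10^4 Gt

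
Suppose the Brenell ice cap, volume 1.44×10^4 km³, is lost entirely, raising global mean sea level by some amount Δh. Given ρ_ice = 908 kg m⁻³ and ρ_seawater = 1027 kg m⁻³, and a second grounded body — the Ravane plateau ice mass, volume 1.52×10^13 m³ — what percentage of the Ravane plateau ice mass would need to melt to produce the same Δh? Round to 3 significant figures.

Equal sea-level rise means equal mass of meltwater, i.e. equal mass of ice lost.
Ice mass of Brenell: 1.308×10^16 kg; ice mass of Ravane: 1.380×10^16 kg.
Fraction required = 1.308×10^16 / 1.380×10^16 = 0.947 → 94.7 %.

≈ 94.7 %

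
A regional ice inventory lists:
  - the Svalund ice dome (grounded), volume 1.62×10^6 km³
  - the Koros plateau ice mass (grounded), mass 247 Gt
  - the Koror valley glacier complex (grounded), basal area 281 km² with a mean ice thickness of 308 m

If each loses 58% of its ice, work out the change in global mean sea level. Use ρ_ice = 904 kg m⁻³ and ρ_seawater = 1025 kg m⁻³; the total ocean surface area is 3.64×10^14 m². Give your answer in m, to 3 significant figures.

≈ 2.28 m

Svalund: 0.58 × 1.62×10^6 km³ × (904/1025) = 8.287×10^5 km³ of water.
Koros: 0.58 × 247 Gt = 1.433×10^14 kg; dividing by ρ_w = 1025 kg m⁻³ gives 1.398×10^11 m³ of water.
Koror: ice volume = 281 km² × 308 m = 86.55 km³; 0.58 × 86.55 × (904/1025) = 44.27 km³ of water.
Total added water ≈ 8.289×10^14 m³ over 3.64×10^14 m² → Δh = 2.28 m.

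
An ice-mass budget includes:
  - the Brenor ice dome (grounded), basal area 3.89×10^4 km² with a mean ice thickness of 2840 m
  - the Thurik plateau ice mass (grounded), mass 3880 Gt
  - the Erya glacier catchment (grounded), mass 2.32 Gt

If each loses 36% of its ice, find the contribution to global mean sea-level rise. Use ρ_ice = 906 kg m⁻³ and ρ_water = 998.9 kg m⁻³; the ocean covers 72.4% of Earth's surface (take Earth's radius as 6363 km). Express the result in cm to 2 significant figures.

≈ 10 cm

Brenor: ice volume = 3.89×10^4 km² × 2840 m = 1.105×10^5 km³; 0.36 × 1.105×10^5 × (906/998.9) = 3.607×10^4 km³ of water.
Thurik: 0.36 × 3880 Gt = 1.397×10^15 kg; dividing by ρ_w = 998.9 kg m⁻³ gives 1.398×10^12 m³ of water.
Erya: 0.36 × 2.32 Gt = 8.352×10^11 kg; dividing by ρ_w = 998.9 kg m⁻³ gives 8.361×10^8 m³ of water.
Total added water ≈ 3.747×10^13 m³ over 3.68×10^14 m² → Δh = 0.102 m = 10 cm.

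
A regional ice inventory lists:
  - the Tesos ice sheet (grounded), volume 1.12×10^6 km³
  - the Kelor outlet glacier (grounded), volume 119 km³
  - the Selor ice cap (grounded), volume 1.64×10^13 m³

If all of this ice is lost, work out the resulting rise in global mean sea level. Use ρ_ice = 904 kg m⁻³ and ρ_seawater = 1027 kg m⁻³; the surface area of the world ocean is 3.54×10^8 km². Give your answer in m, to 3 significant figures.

≈ 2.83 m

Tesos: 1.12×10^6 km³ × (904/1027) = 9.859×10^5 km³ of water.
Kelor: 119 km³ × (904/1027) = 104.7 km³ of water.
Selor: 1.64×10^13 m³ × (904/1027) = 1.444×10^13 m³ of water.
Total added water ≈ 1.000×10^15 m³ over 3.54×10^14 m² → Δh = 2.83 m.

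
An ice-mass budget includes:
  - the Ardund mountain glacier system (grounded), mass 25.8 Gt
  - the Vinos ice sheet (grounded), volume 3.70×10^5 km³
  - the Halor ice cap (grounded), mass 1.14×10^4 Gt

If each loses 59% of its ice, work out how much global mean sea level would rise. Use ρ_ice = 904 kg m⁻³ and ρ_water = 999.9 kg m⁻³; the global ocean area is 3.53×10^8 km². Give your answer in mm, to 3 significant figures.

≈ 578 mm

Ardund: 0.59 × 25.8 Gt = 1.522×10^13 kg; dividing by ρ_w = 999.9 kg m⁻³ gives 1.522×10^10 m³ of water.
Vinos: 0.59 × 3.70×10^5 km³ × (904/999.9) = 1.974×10^5 km³ of water.
Halor: 0.59 × 1.14×10^4 Gt = 6.726×10^15 kg; dividing by ρ_w = 999.9 kg m⁻³ gives 6.727×10^12 m³ of water.
Total added water ≈ 2.041×10^14 m³ over 3.53×10^14 m² → Δh = 0.578 m = 578 mm.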